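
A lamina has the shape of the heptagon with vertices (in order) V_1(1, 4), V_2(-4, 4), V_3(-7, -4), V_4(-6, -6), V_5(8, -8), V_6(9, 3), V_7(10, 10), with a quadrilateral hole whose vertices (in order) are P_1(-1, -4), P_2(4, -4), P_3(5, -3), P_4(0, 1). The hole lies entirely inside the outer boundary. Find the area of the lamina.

Outer boundary:
Apply the surveyor's formula: 2A = Σ (x_i·y_{i+1} − x_{i+1}·y_i), indices taken mod 7.
Σ = (20) + (44) + (18) + (96) + (96) + (60) + (30) = 364
Area = |Σ|/2 = 182.
Hole:
Apply the shoelace formula: 2A = Σ (x_i·y_{i+1} − x_{i+1}·y_i), indices taken mod 4.
P_1→P_2: (-1)(-4) − (4)(-4) = 20
P_2→P_3: (4)(-3) − (5)(-4) = 8
P_3→P_4: (5)(1) − (0)(-3) = 5
P_4→P_1: (0)(-4) − (-1)(1) = 1
Σ = 34
Area = |Σ|/2 = 17.
Net area = 182 − 17 = 165.

165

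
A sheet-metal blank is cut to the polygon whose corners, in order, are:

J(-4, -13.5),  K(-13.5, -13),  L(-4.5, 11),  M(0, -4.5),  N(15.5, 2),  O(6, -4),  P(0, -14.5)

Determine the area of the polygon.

233.125

Apply the surveyor's formula: 2A = Σ (x_i·y_{i+1} − x_{i+1}·y_i), indices taken mod 7.
J→K: (-4)(-13) − (-13.5)(-13.5) = -130.25
K→L: (-13.5)(11) − (-4.5)(-13) = -207
L→M: (-4.5)(-4.5) − (0)(11) = 20.25
M→N: (0)(2) − (15.5)(-4.5) = 69.75
N→O: (15.5)(-4) − (6)(2) = -74
O→P: (6)(-14.5) − (0)(-4) = -87
P→J: (0)(-13.5) − (-4)(-14.5) = -58
Σ = -466.25
Area = |Σ|/2 = 233.125.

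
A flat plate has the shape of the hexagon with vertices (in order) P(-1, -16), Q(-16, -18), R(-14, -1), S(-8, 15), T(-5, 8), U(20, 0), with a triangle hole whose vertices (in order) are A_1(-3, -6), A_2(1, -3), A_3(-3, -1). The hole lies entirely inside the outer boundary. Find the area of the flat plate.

Outer boundary:
Apply the surveyor's formula: 2A = Σ (x_i·y_{i+1} − x_{i+1}·y_i), indices taken mod 6.
Σ = (-238) + (-236) + (-218) + (11) + (-160) + (-320) = -1161
Area = |Σ|/2 = 580.5.
Hole:
Apply the surveyor's formula: 2A = Σ (x_i·y_{i+1} − x_{i+1}·y_i), indices taken mod 3.
Σ = (15) + (-10) + (15) = 20
Area = |Σ|/2 = 10.
Net area = 580.5 − 10 = 570.5.

570.5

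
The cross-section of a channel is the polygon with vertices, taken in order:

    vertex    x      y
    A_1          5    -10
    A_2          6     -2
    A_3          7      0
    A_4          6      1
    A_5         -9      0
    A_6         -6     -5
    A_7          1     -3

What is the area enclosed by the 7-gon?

Apply the shoelace formula: 2A = Σ (x_i·y_{i+1} − x_{i+1}·y_i), indices taken mod 7.
Σ = (50) + (14) + (7) + (9) + (45) + (23) + (5) = 153
Area = |Σ|/2 = 76.5.

76.5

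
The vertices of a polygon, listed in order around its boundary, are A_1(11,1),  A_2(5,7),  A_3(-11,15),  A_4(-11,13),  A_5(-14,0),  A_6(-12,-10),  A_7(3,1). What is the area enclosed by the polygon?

Apply the shoelace (surveyor's) formula: 2A = Σ (x_i·y_{i+1} − x_{i+1}·y_i), indices taken mod 7.
A_1→A_2: (11)(7) − (5)(1) = 72
A_2→A_3: (5)(15) − (-11)(7) = 152
A_3→A_4: (-11)(13) − (-11)(15) = 22
A_4→A_5: (-11)(0) − (-14)(13) = 182
A_5→A_6: (-14)(-10) − (-12)(0) = 140
A_6→A_7: (-12)(1) − (3)(-10) = 18
A_7→A_1: (3)(1) − (11)(1) = -8
Σ = 578
Area = |Σ|/2 = 289.

289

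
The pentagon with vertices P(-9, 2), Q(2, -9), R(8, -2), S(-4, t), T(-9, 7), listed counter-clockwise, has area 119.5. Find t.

5

Write out the shoelace sum; only the two edges meeting at S involve t:
2·Area = [(8·t − (-4)·(-2)) + ((-4)·7 − (-9)·t)] + 190
       = 17·t + 154 = 239
⇒ t = 5.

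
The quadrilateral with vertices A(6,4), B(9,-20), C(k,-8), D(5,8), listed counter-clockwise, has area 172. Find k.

The doubled signed area Σ (x_i y_{i+1} − x_{i+1} y_i) is linear in k.
With k=0 it equals -216; the coefficient of k is 28 (from the two edges through C).
So 28·k + -216 = 2·172 = 344 ⇒ k = 20.

20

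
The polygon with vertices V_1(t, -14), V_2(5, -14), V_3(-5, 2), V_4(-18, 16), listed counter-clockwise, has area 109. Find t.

0

Write out the shoelace sum; only the two edges meeting at V_1 involve t:
2·Area = [((-18)·(-14) − t·16) + (t·(-14) − 5·(-14))] + -104
       = -30·t + 218 = 218
⇒ t = 0.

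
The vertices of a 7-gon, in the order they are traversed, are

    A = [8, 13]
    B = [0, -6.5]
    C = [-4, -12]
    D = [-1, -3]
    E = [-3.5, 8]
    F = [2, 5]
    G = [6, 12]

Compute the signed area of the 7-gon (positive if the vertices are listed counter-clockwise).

Apply Gauss's area formula: 2A = Σ (x_i·y_{i+1} − x_{i+1}·y_i), indices taken mod 7.
Σ = (-52) + (-26) + (0) + (-18.5) + (-33.5) + (-6) + (-18) = -154
Signed area = Σ/2 = -77 (negative ⇒ clockwise traversal).

-77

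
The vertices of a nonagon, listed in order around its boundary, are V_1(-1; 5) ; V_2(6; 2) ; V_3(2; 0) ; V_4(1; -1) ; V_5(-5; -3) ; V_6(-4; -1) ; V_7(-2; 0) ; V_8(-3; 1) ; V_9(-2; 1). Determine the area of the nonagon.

Apply the surveyor's formula: 2A = Σ (x_i·y_{i+1} − x_{i+1}·y_i), indices taken mod 9.
Cross-terms: -32, -4, -2, -8, -7, -2, -2, -1, -9  ⇒  Σ = -67
Area = |Σ|/2 = 33.5.

33.5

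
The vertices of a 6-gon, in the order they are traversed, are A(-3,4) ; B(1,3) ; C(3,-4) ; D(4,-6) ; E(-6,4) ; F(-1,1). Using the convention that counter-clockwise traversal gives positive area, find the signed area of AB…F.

Σ = (-13) + (-13) + (-2) + (-20) + (-2) + (-1) = -51
Signed area = Σ/2 = -25.5 (negative ⇒ clockwise traversal).

-25.5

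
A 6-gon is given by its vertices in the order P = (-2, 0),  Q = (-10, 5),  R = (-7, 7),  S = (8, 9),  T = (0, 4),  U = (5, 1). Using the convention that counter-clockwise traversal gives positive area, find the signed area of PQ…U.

-75

Σ = (-10) + (-35) + (-119) + (32) + (-20) + (2) = -150
Signed area = Σ/2 = -75 (negative ⇒ clockwise traversal).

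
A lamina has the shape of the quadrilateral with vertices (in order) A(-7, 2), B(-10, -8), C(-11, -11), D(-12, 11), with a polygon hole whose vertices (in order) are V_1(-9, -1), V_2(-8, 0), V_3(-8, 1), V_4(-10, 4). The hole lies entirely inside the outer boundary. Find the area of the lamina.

Outer boundary:
A→B: (-7)(-8) − (-10)(2) = 76
B→C: (-10)(-11) − (-11)(-8) = 22
C→D: (-11)(11) − (-12)(-11) = -253
D→A: (-12)(2) − (-7)(11) = 53
Σ = -102
Area = |Σ|/2 = 51.
Hole:
Cross-terms: -8, -8, -22, 46  ⇒  Σ = 8
Area = |Σ|/2 = 4.
Net area = 51 − 4 = 47.

47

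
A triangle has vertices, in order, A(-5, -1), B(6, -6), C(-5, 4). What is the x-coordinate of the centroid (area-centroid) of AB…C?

-4/3

Apply the surveyor's formula. First the cross-terms c_i = x_i·y_{i+1} − x_{i+1}·y_i:
  36, -6, 25  ⇒  2A = 55, A = 27.5.
Then Σ (x_i + x_{i+1})·c_i = -220, so x̄ = -220 / (6·27.5) = -4/3.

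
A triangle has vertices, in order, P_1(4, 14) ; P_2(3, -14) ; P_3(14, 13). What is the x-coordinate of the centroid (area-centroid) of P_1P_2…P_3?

Apply the shoelace (surveyor's) formula. First the cross-terms c_i = x_i·y_{i+1} − x_{i+1}·y_i:
  -98, 235, 144  ⇒  2A = 281, A = 140.5.
Then Σ (x_i + x_{i+1})·c_i = 5901, so x̄ = 5901 / (6·140.5) = 7.

7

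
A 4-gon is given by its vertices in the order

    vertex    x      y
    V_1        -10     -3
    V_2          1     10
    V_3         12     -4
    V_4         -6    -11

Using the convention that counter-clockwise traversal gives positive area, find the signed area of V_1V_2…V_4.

-234.5

Σ = (-97) + (-124) + (-156) + (-92) = -469
Signed area = Σ/2 = -234.5 (negative ⇒ clockwise traversal).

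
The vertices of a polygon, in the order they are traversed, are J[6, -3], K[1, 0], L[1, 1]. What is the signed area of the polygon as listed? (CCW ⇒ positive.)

Apply Gauss's area formula: 2A = Σ (x_i·y_{i+1} − x_{i+1}·y_i), indices taken mod 3.
J→K: (6)(0) − (1)(-3) = 3
K→L: (1)(1) − (1)(0) = 1
L→J: (1)(-3) − (6)(1) = -9
Σ = -5
Signed area = Σ/2 = -2.5 (negative ⇒ clockwise traversal).

-2.5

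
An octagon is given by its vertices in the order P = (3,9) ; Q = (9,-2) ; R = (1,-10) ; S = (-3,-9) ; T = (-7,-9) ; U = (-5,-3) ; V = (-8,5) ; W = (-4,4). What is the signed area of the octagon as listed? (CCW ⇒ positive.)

P→Q: (3)(-2) − (9)(9) = -87
Q→R: (9)(-10) − (1)(-2) = -88
R→S: (1)(-9) − (-3)(-10) = -39
S→T: (-3)(-9) − (-7)(-9) = -36
T→U: (-7)(-3) − (-5)(-9) = -24
U→V: (-5)(5) − (-8)(-3) = -49
V→W: (-8)(4) − (-4)(5) = -12
W→P: (-4)(9) − (3)(4) = -48
Σ = -383
Signed area = Σ/2 = -191.5 (negative ⇒ clockwise traversal).

-191.5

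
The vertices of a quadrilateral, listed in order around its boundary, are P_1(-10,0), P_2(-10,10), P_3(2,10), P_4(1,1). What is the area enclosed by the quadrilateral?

109

Σ = (-100) + (-120) + (-8) + (10) = -218
Area = |Σ|/2 = 109.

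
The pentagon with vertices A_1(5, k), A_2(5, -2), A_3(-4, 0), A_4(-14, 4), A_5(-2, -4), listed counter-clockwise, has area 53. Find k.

The doubled signed area Σ (x_i y_{i+1} − x_{i+1} y_i) is linear in k.
With k=0 it equals 50; the coefficient of k is -7 (from the two edges through A_1).
So -7·k + 50 = 2·53 = 106 ⇒ k = -8.

-8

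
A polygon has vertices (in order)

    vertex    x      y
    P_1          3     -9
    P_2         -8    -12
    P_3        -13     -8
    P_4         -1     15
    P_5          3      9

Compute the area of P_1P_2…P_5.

255.5

P_1→P_2: (3)(-12) − (-8)(-9) = -108
P_2→P_3: (-8)(-8) − (-13)(-12) = -92
P_3→P_4: (-13)(15) − (-1)(-8) = -203
P_4→P_5: (-1)(9) − (3)(15) = -54
P_5→P_1: (3)(-9) − (3)(9) = -54
Σ = -511
Area = |Σ|/2 = 255.5.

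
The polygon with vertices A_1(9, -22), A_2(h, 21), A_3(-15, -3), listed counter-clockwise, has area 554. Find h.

Write out the shoelace sum; only the two edges meeting at A_2 involve h:
2·Area = [(9·21 − h·(-22)) + (h·(-3) − (-15)·21)] + 357
       = 19·h + 861 = 1108
⇒ h = 13.

13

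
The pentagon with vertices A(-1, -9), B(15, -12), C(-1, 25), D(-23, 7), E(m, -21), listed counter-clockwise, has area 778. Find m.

The doubled signed area Σ (x_i y_{i+1} − x_{i+1} y_i) is linear in m.
With m=0 it equals 1540; the coefficient of m is -16 (from the two edges through E).
So -16·m + 1540 = 2·778 = 1556 ⇒ m = -1.

-1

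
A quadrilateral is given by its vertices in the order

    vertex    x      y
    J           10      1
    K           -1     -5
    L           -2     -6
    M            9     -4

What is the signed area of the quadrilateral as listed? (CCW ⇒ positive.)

29

Cross-terms: -49, -4, 62, 49  ⇒  Σ = 58
Signed area = Σ/2 = 29 (positive ⇒ counter-clockwise traversal).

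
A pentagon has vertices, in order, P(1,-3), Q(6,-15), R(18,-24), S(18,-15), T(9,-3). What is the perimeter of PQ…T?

60

|PQ| = √((5)² + (-12)²) = √169 = 13
|QR| = √((12)² + (-9)²) = √225 = 15
|RS| = √((0)² + (9)²) = √81 = 9
|ST| = √((-9)² + (12)²) = √225 = 15
|TP| = √((-8)² + (0)²) = √64 = 8
Perimeter = 13 + 15 + 9 + 15 + 8 = 60.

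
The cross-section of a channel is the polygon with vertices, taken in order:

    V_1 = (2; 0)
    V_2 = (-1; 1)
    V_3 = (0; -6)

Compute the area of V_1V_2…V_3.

Apply the shoelace formula: 2A = Σ (x_i·y_{i+1} − x_{i+1}·y_i), indices taken mod 3.
Cross-terms: 2, 6, 12  ⇒  Σ = 20
Area = |Σ|/2 = 10.

10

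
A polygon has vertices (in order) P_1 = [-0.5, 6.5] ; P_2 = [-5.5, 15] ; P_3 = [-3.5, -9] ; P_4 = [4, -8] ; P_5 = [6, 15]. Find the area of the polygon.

P_1→P_2: (-0.5)(15) − (-5.5)(6.5) = 28.25
P_2→P_3: (-5.5)(-9) − (-3.5)(15) = 102
P_3→P_4: (-3.5)(-8) − (4)(-9) = 64
P_4→P_5: (4)(15) − (6)(-8) = 108
P_5→P_1: (6)(6.5) − (-0.5)(15) = 46.5
Σ = 348.75
Area = |Σ|/2 = 174.375.

174.375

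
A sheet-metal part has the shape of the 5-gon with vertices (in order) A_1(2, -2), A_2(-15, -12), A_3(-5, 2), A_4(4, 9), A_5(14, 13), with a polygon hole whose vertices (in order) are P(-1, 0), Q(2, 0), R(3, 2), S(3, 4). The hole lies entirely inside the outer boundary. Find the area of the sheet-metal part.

155.5

Outer boundary:
Σ = (-54) + (-90) + (-53) + (-74) + (-54) = -325
Area = |Σ|/2 = 162.5.
Hole:
P→Q: (-1)(0) − (2)(0) = 0
Q→R: (2)(2) − (3)(0) = 4
R→S: (3)(4) − (3)(2) = 6
S→P: (3)(0) − (-1)(4) = 4
Σ = 14
Area = |Σ|/2 = 7.
Net area = 162.5 − 7 = 155.5.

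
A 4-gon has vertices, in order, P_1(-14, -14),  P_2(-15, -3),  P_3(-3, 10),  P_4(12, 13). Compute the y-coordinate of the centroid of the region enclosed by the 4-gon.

241/177

Apply the surveyor's formula. First the cross-terms c_i = x_i·y_{i+1} − x_{i+1}·y_i:
  -168, -159, -159, 14  ⇒  2A = -472, A = -236.
Then Σ (y_i + y_{i+1})·c_i = -1928, so ȳ = -1928 / (6·(-236)) = 241/177.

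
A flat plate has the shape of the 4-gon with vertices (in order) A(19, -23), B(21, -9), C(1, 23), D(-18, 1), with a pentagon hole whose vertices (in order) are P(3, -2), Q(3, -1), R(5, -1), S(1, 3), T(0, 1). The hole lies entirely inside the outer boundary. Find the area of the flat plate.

797.5

Outer boundary:
Apply Gauss's area formula: 2A = Σ (x_i·y_{i+1} − x_{i+1}·y_i), indices taken mod 4.
Σ = (312) + (492) + (415) + (395) = 1614
Area = |Σ|/2 = 807.
Hole:
Apply the shoelace formula: 2A = Σ (x_i·y_{i+1} − x_{i+1}·y_i), indices taken mod 5.
Σ = (3) + (2) + (16) + (1) + (-3) = 19
Area = |Σ|/2 = 9.5.
Net area = 807 − 9.5 = 797.5.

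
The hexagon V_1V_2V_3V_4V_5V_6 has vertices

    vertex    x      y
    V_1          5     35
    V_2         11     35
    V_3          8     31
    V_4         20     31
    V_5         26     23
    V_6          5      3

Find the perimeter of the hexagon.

|V_1V_2| = √((6)² + (0)²) = √36 = 6
|V_2V_3| = √((-3)² + (-4)²) = √25 = 5
|V_3V_4| = √((12)² + (0)²) = √144 = 12
|V_4V_5| = √((6)² + (-8)²) = √100 = 10
|V_5V_6| = √((-21)² + (-20)²) = √841 = 29
|V_6V_1| = √((0)² + (32)²) = √1024 = 32
Perimeter = 6 + 5 + 12 + 10 + 29 + 32 = 94.

94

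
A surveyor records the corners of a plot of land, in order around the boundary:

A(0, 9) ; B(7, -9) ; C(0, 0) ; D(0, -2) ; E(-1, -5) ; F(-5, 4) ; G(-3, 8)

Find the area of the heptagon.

Σ = (-63) + (0) + (0) + (-2) + (-29) + (-28) + (-27) = -149
Area = |Σ|/2 = 74.5.

74.5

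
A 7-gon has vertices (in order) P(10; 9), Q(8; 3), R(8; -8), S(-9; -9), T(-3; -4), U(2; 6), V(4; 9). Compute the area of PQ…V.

167.5

Cross-terms: -42, -88, -144, 9, -10, -6, -54  ⇒  Σ = -335
Area = |Σ|/2 = 167.5.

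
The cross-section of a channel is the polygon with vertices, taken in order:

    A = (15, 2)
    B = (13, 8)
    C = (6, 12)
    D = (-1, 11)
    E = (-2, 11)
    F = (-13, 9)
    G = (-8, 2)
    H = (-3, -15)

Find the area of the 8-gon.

403.5

Apply the shoelace (surveyor's) formula: 2A = Σ (x_i·y_{i+1} − x_{i+1}·y_i), indices taken mod 8.
Σ = (94) + (108) + (78) + (11) + (125) + (46) + (126) + (219) = 807
Area = |Σ|/2 = 403.5.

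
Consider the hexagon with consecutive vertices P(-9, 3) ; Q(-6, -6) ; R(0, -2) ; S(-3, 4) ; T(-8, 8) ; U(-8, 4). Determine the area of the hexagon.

Apply Gauss's area formula: 2A = Σ (x_i·y_{i+1} − x_{i+1}·y_i), indices taken mod 6.
Σ = (72) + (12) + (-6) + (8) + (32) + (12) = 130
Area = |Σ|/2 = 65.

65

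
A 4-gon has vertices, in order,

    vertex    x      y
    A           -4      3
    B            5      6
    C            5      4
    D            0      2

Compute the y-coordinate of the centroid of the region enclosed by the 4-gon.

117/31

Apply the surveyor's formula. First the cross-terms c_i = x_i·y_{i+1} − x_{i+1}·y_i:
  -39, -10, 10, 8  ⇒  2A = -31, A = -15.5.
Then Σ (y_i + y_{i+1})·c_i = -351, so ȳ = -351 / (6·(-15.5)) = 117/31.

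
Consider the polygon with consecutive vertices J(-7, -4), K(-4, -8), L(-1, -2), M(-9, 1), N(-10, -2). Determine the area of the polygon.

37.5

Apply the shoelace formula: 2A = Σ (x_i·y_{i+1} − x_{i+1}·y_i), indices taken mod 5.
J→K: (-7)(-8) − (-4)(-4) = 40
K→L: (-4)(-2) − (-1)(-8) = 0
L→M: (-1)(1) − (-9)(-2) = -19
M→N: (-9)(-2) − (-10)(1) = 28
N→J: (-10)(-4) − (-7)(-2) = 26
Σ = 75
Area = |Σ|/2 = 37.5.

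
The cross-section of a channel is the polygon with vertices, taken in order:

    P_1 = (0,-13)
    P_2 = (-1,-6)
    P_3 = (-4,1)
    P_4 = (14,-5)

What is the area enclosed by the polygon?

Apply Gauss's area formula: 2A = Σ (x_i·y_{i+1} − x_{i+1}·y_i), indices taken mod 4.
Cross-terms: -13, -25, 6, -182  ⇒  Σ = -214
Area = |Σ|/2 = 107.

107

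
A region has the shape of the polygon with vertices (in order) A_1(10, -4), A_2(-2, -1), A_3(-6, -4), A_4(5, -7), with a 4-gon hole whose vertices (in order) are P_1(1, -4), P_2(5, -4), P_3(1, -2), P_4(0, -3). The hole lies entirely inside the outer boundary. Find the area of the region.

Outer boundary:
A_1→A_2: (10)(-1) − (-2)(-4) = -18
A_2→A_3: (-2)(-4) − (-6)(-1) = 2
A_3→A_4: (-6)(-7) − (5)(-4) = 62
A_4→A_1: (5)(-4) − (10)(-7) = 50
Σ = 96
Area = |Σ|/2 = 48.
Hole:
Cross-terms: 16, -6, -3, 3  ⇒  Σ = 10
Area = |Σ|/2 = 5.
Net area = 48 − 5 = 43.

43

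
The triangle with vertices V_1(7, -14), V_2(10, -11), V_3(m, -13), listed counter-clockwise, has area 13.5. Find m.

Write out the shoelace sum; only the two edges meeting at V_3 involve m:
2·Area = [(10·(-13) − m·(-11)) + (m·(-14) − 7·(-13))] + 63
       = -3·m + 24 = 27
⇒ m = -1.

-1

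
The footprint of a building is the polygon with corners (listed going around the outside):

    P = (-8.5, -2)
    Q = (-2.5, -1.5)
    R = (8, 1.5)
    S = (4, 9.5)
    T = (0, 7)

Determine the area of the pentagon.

Apply Gauss's area formula: 2A = Σ (x_i·y_{i+1} − x_{i+1}·y_i), indices taken mod 5.
P→Q: (-8.5)(-1.5) − (-2.5)(-2) = 7.75
Q→R: (-2.5)(1.5) − (8)(-1.5) = 8.25
R→S: (8)(9.5) − (4)(1.5) = 70
S→T: (4)(7) − (0)(9.5) = 28
T→P: (0)(-2) − (-8.5)(7) = 59.5
Σ = 173.5
Area = |Σ|/2 = 86.75.

86.75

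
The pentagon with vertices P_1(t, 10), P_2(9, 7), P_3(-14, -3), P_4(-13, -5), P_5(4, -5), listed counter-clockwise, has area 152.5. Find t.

14

The doubled signed area Σ (x_i y_{i+1} − x_{i+1} y_i) is linear in t.
With t=0 it equals 137; the coefficient of t is 12 (from the two edges through P_1).
So 12·t + 137 = 2·152.5 = 305 ⇒ t = 14.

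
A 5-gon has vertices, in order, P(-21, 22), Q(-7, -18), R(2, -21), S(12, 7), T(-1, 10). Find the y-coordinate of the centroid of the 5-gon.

-31/216

Apply the shoelace formula. First the cross-terms c_i = x_i·y_{i+1} − x_{i+1}·y_i:
  532, 183, 266, 127, 188  ⇒  2A = 1296, A = 648.
Then Σ (y_i + y_{i+1})·c_i = -558, so ȳ = -558 / (6·648) = -31/216.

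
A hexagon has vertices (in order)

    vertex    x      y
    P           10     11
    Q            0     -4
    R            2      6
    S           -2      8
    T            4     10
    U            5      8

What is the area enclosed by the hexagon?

49.5

Apply the shoelace (surveyor's) formula: 2A = Σ (x_i·y_{i+1} − x_{i+1}·y_i), indices taken mod 6.
Cross-terms: -40, 8, 28, -52, -18, -25  ⇒  Σ = -99
Area = |Σ|/2 = 49.5.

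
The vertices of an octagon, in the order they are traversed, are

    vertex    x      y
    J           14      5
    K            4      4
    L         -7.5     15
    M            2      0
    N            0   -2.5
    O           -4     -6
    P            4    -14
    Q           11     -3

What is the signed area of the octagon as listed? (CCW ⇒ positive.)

200

Apply the surveyor's formula: 2A = Σ (x_i·y_{i+1} − x_{i+1}·y_i), indices taken mod 8.
Σ = (36) + (90) + (-30) + (-5) + (-10) + (80) + (142) + (97) = 400
Signed area = Σ/2 = 200 (positive ⇒ counter-clockwise traversal).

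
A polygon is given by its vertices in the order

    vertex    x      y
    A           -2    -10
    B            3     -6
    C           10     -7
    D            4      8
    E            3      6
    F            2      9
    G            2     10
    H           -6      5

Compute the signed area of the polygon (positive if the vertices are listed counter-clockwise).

Apply the surveyor's formula: 2A = Σ (x_i·y_{i+1} − x_{i+1}·y_i), indices taken mod 8.
Σ = (42) + (39) + (108) + (0) + (15) + (2) + (70) + (70) = 346
Signed area = Σ/2 = 173 (positive ⇒ counter-clockwise traversal).

173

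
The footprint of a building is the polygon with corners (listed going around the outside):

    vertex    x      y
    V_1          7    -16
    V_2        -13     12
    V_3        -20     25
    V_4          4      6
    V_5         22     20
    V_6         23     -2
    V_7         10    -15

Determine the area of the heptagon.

682.5

Apply Gauss's area formula: 2A = Σ (x_i·y_{i+1} − x_{i+1}·y_i), indices taken mod 7.
Σ = (-124) + (-85) + (-220) + (-52) + (-504) + (-325) + (-55) = -1365
Area = |Σ|/2 = 682.5.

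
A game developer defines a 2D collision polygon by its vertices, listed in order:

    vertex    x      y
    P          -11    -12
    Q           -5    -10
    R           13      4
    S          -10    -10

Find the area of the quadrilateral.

Apply the shoelace formula: 2A = Σ (x_i·y_{i+1} − x_{i+1}·y_i), indices taken mod 4.
Cross-terms: 50, 110, -90, 10  ⇒  Σ = 80
Area = |Σ|/2 = 40.

40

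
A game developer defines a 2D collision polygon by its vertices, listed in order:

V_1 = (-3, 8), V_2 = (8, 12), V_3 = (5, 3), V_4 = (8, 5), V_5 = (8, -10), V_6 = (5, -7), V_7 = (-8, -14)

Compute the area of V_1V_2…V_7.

Apply the shoelace formula: 2A = Σ (x_i·y_{i+1} − x_{i+1}·y_i), indices taken mod 7.
Σ = (-100) + (-36) + (1) + (-120) + (-6) + (-126) + (-106) = -493
Area = |Σ|/2 = 246.5.

246.5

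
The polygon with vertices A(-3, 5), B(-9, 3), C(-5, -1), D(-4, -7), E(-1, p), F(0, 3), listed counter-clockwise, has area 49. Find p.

Write out the shoelace sum; only the two edges meeting at E involve p:
2·Area = [((-4)·p − (-1)·(-7)) + ((-1)·3 − 0·p)] + 100
       = -4·p + 90 = 98
⇒ p = -2.

-2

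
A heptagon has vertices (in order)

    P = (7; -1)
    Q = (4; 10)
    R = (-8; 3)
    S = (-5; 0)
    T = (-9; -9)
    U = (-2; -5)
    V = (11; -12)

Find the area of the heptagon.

202.5

Apply the shoelace formula: 2A = Σ (x_i·y_{i+1} − x_{i+1}·y_i), indices taken mod 7.
P→Q: (7)(10) − (4)(-1) = 74
Q→R: (4)(3) − (-8)(10) = 92
R→S: (-8)(0) − (-5)(3) = 15
S→T: (-5)(-9) − (-9)(0) = 45
T→U: (-9)(-5) − (-2)(-9) = 27
U→V: (-2)(-12) − (11)(-5) = 79
V→P: (11)(-1) − (7)(-12) = 73
Σ = 405
Area = |Σ|/2 = 202.5.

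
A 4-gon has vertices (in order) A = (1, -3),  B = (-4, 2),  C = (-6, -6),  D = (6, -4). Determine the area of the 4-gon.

36

Σ = (-10) + (36) + (60) + (-14) = 72
Area = |Σ|/2 = 36.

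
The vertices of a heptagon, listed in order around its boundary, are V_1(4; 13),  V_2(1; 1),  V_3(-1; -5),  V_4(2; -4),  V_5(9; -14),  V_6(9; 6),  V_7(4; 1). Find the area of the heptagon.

111

Σ = (-9) + (-4) + (14) + (8) + (180) + (-15) + (48) = 222
Area = |Σ|/2 = 111.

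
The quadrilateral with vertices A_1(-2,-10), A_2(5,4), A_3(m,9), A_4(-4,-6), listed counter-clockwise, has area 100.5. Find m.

-5

The doubled signed area Σ (x_i y_{i+1} − x_{i+1} y_i) is linear in m.
With m=0 it equals 151; the coefficient of m is -10 (from the two edges through A_3).
So -10·m + 151 = 2·100.5 = 201 ⇒ m = -5.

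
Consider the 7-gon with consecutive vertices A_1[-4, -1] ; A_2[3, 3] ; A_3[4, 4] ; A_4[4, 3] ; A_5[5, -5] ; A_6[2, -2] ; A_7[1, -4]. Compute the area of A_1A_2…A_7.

Cross-terms: -9, 0, -4, -35, 0, -6, -17  ⇒  Σ = -71
Area = |Σ|/2 = 35.5.

35.5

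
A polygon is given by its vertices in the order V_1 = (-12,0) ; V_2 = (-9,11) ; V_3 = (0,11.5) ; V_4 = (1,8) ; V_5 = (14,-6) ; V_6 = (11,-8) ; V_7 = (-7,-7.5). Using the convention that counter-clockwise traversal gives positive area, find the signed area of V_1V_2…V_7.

-319.75

Apply the shoelace formula: 2A = Σ (x_i·y_{i+1} − x_{i+1}·y_i), indices taken mod 7.
V_1→V_2: (-12)(11) − (-9)(0) = -132
V_2→V_3: (-9)(11.5) − (0)(11) = -103.5
V_3→V_4: (0)(8) − (1)(11.5) = -11.5
V_4→V_5: (1)(-6) − (14)(8) = -118
V_5→V_6: (14)(-8) − (11)(-6) = -46
V_6→V_7: (11)(-7.5) − (-7)(-8) = -138.5
V_7→V_1: (-7)(0) − (-12)(-7.5) = -90
Σ = -639.5
Signed area = Σ/2 = -319.75 (negative ⇒ clockwise traversal).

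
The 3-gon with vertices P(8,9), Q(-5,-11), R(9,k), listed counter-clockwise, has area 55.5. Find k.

The doubled signed area Σ (x_i y_{i+1} − x_{i+1} y_i) is linear in k.
With k=0 it equals 137; the coefficient of k is -13 (from the two edges through R).
So -13·k + 137 = 2·55.5 = 111 ⇒ k = 2.

2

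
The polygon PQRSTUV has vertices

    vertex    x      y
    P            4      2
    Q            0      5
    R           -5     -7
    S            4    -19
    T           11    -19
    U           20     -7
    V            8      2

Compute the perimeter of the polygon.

74

|PQ| = √((-4)² + (3)²) = √25 = 5
|QR| = √((-5)² + (-12)²) = √169 = 13
|RS| = √((9)² + (-12)²) = √225 = 15
|ST| = √((7)² + (0)²) = √49 = 7
|TU| = √((9)² + (12)²) = √225 = 15
|UV| = √((-12)² + (9)²) = √225 = 15
|VP| = √((-4)² + (0)²) = √16 = 4
Perimeter = 5 + 13 + 15 + 7 + 15 + 15 + 4 = 74.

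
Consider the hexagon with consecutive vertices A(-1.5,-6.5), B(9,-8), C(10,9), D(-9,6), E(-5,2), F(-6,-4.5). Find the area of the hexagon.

Apply the shoelace (surveyor's) formula: 2A = Σ (x_i·y_{i+1} − x_{i+1}·y_i), indices taken mod 6.
Cross-terms: 70.5, 161, 141, 12, 34.5, 32.25  ⇒  Σ = 451.25
Area = |Σ|/2 = 225.625.

225.625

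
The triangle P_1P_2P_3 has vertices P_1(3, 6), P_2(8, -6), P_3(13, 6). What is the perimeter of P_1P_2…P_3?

|P_1P_2| = √((5)² + (-12)²) = √169 = 13
|P_2P_3| = √((5)² + (12)²) = √169 = 13
|P_3P_1| = √((-10)² + (0)²) = √100 = 10
Perimeter = 13 + 13 + 10 = 36.

36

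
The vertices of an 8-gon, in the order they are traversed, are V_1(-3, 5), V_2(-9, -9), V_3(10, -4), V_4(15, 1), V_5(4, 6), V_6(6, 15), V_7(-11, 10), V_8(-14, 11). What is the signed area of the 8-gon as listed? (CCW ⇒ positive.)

Apply the shoelace formula: 2A = Σ (x_i·y_{i+1} − x_{i+1}·y_i), indices taken mod 8.
Σ = (72) + (126) + (70) + (86) + (24) + (225) + (19) + (-37) = 585
Signed area = Σ/2 = 292.5 (positive ⇒ counter-clockwise traversal).

292.5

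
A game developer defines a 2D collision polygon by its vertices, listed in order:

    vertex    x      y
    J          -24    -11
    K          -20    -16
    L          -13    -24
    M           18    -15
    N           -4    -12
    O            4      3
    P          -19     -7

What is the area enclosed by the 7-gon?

446.5

Apply the shoelace (surveyor's) formula: 2A = Σ (x_i·y_{i+1} − x_{i+1}·y_i), indices taken mod 7.
Σ = (164) + (272) + (627) + (-276) + (36) + (29) + (41) = 893
Area = |Σ|/2 = 446.5.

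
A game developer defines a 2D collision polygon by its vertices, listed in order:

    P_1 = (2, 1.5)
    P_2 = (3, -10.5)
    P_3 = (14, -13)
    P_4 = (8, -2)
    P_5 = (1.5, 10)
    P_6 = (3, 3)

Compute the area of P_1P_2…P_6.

Cross-terms: -25.5, 108, 76, 83, -25.5, -1.5  ⇒  Σ = 214.5
Area = |Σ|/2 = 107.25.

107.25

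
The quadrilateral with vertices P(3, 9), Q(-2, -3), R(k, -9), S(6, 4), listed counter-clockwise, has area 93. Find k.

Write out the shoelace sum; only the two edges meeting at R involve k:
2·Area = [((-2)·(-9) − k·(-3)) + (k·4 − 6·(-9))] + 51
       = 7·k + 123 = 186
⇒ k = 9.

9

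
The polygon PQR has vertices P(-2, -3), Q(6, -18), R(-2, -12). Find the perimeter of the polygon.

|PQ| = √((8)² + (-15)²) = √289 = 17
|QR| = √((-8)² + (6)²) = √100 = 10
|RP| = √((0)² + (9)²) = √81 = 9
Perimeter = 17 + 10 + 9 = 36.

36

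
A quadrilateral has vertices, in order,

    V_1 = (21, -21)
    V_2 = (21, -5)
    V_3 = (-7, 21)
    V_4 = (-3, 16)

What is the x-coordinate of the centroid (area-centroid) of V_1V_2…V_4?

Apply the shoelace formula. First the cross-terms c_i = x_i·y_{i+1} − x_{i+1}·y_i:
  336, 406, -49, -273  ⇒  2A = 420, A = 210.
Then Σ (x_i + x_{i+1})·c_i = 15372, so x̄ = 15372 / (6·210) = 12.2.

12.2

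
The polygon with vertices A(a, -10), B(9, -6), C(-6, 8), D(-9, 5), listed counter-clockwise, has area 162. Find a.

Write out the shoelace sum; only the two edges meeting at A involve a:
2·Area = [((-9)·(-10) − a·5) + (a·(-6) − 9·(-10))] + 78
       = -11·a + 258 = 324
⇒ a = -6.

-6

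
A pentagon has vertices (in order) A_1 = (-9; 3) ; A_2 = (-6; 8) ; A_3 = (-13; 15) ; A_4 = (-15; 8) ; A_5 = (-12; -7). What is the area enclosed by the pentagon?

Apply Gauss's area formula: 2A = Σ (x_i·y_{i+1} − x_{i+1}·y_i), indices taken mod 5.
Σ = (-54) + (14) + (121) + (201) + (-99) = 183
Area = |Σ|/2 = 91.5.

91.5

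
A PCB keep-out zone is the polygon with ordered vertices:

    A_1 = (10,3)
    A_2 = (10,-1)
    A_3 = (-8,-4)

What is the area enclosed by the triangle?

36

Cross-terms: -40, -48, 16  ⇒  Σ = -72
Area = |Σ|/2 = 36.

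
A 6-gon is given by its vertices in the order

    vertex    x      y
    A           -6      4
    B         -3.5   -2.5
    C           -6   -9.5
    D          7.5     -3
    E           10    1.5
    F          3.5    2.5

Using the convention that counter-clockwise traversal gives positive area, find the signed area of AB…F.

Apply the shoelace formula: 2A = Σ (x_i·y_{i+1} − x_{i+1}·y_i), indices taken mod 6.
Cross-terms: 29, 18.25, 89.25, 41.25, 19.75, 29  ⇒  Σ = 226.5
Signed area = Σ/2 = 113.25 (positive ⇒ counter-clockwise traversal).

113.25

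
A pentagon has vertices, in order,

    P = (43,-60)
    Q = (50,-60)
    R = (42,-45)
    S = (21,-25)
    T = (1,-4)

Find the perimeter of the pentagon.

152

|PQ| = √((7)² + (0)²) = √49 = 7
|QR| = √((-8)² + (15)²) = √289 = 17
|RS| = √((-21)² + (20)²) = √841 = 29
|ST| = √((-20)² + (21)²) = √841 = 29
|TP| = √((42)² + (-56)²) = √4900 = 70
Perimeter = 7 + 17 + 29 + 29 + 70 = 152.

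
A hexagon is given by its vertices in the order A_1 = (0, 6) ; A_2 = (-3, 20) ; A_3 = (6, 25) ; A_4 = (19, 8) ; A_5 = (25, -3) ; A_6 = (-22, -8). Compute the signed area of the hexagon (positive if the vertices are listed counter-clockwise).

-629.5

Apply the surveyor's formula: 2A = Σ (x_i·y_{i+1} − x_{i+1}·y_i), indices taken mod 6.
A_1→A_2: (0)(20) − (-3)(6) = 18
A_2→A_3: (-3)(25) − (6)(20) = -195
A_3→A_4: (6)(8) − (19)(25) = -427
A_4→A_5: (19)(-3) − (25)(8) = -257
A_5→A_6: (25)(-8) − (-22)(-3) = -266
A_6→A_1: (-22)(6) − (0)(-8) = -132
Σ = -1259
Signed area = Σ/2 = -629.5 (negative ⇒ clockwise traversal).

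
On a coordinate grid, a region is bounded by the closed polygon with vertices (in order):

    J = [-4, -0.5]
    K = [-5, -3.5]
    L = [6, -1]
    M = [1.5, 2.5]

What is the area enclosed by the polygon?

J→K: (-4)(-3.5) − (-5)(-0.5) = 11.5
K→L: (-5)(-1) − (6)(-3.5) = 26
L→M: (6)(2.5) − (1.5)(-1) = 16.5
M→J: (1.5)(-0.5) − (-4)(2.5) = 9.25
Σ = 63.25
Area = |Σ|/2 = 31.625.

31.625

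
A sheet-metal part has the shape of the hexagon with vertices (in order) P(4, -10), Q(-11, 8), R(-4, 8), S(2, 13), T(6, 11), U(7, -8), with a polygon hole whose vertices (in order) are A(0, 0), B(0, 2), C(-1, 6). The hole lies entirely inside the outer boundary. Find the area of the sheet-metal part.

209.5

Outer boundary:
Cross-terms: -78, -56, -68, -56, -125, -38  ⇒  Σ = -421
Area = |Σ|/2 = 210.5.
Hole:
Apply Gauss's area formula: 2A = Σ (x_i·y_{i+1} − x_{i+1}·y_i), indices taken mod 3.
Σ = (0) + (2) + (0) = 2
Area = |Σ|/2 = 1.
Net area = 210.5 − 1 = 209.5.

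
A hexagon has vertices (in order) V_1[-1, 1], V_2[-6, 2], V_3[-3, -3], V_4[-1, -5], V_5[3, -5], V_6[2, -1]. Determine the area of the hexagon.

Apply the shoelace (surveyor's) formula: 2A = Σ (x_i·y_{i+1} − x_{i+1}·y_i), indices taken mod 6.
Cross-terms: 4, 24, 12, 20, 7, 1  ⇒  Σ = 68
Area = |Σ|/2 = 34.

34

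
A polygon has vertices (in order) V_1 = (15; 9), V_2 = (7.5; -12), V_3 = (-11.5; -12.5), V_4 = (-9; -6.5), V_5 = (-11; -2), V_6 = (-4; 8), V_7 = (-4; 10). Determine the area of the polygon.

430.25

Apply the surveyor's formula: 2A = Σ (x_i·y_{i+1} − x_{i+1}·y_i), indices taken mod 7.
Σ = (-247.5) + (-231.75) + (-37.75) + (-53.5) + (-96) + (-8) + (-186) = -860.5
Area = |Σ|/2 = 430.25.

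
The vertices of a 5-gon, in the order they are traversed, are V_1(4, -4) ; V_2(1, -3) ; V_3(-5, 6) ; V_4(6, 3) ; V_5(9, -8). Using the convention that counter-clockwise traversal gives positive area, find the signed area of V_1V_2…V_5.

V_1→V_2: (4)(-3) − (1)(-4) = -8
V_2→V_3: (1)(6) − (-5)(-3) = -9
V_3→V_4: (-5)(3) − (6)(6) = -51
V_4→V_5: (6)(-8) − (9)(3) = -75
V_5→V_1: (9)(-4) − (4)(-8) = -4
Σ = -147
Signed area = Σ/2 = -73.5 (negative ⇒ clockwise traversal).

-73.5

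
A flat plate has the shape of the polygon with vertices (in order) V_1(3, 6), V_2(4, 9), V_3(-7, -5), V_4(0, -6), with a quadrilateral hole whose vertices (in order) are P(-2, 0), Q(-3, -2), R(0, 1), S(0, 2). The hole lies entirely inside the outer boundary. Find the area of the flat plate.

Outer boundary:
V_1→V_2: (3)(9) − (4)(6) = 3
V_2→V_3: (4)(-5) − (-7)(9) = 43
V_3→V_4: (-7)(-6) − (0)(-5) = 42
V_4→V_1: (0)(6) − (3)(-6) = 18
Σ = 106
Area = |Σ|/2 = 53.
Hole:
Apply the shoelace (surveyor's) formula: 2A = Σ (x_i·y_{i+1} − x_{i+1}·y_i), indices taken mod 4.
Σ = (4) + (-3) + (0) + (4) = 5
Area = |Σ|/2 = 2.5.
Net area = 53 − 2.5 = 50.5.

50.5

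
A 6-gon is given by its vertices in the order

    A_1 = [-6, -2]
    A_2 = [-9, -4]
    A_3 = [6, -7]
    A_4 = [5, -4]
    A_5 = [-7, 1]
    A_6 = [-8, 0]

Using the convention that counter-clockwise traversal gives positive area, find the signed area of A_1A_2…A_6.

Apply the shoelace (surveyor's) formula: 2A = Σ (x_i·y_{i+1} − x_{i+1}·y_i), indices taken mod 6.
Σ = (6) + (87) + (11) + (-23) + (8) + (16) = 105
Signed area = Σ/2 = 52.5 (positive ⇒ counter-clockwise traversal).

52.5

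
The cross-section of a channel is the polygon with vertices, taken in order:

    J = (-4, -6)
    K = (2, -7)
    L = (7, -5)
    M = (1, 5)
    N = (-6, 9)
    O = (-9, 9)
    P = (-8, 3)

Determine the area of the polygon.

Σ = (40) + (39) + (40) + (39) + (27) + (45) + (60) = 290
Area = |Σ|/2 = 145.

145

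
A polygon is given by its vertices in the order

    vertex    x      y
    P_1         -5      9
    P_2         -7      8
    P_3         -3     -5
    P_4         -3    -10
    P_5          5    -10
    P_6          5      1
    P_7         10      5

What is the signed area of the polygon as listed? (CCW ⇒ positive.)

Apply Gauss's area formula: 2A = Σ (x_i·y_{i+1} − x_{i+1}·y_i), indices taken mod 7.
Σ = (23) + (59) + (15) + (80) + (55) + (15) + (115) = 362
Signed area = Σ/2 = 181 (positive ⇒ counter-clockwise traversal).

181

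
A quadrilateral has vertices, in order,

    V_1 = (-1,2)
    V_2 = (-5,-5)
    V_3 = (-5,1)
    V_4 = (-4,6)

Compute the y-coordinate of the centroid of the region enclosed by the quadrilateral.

Apply the surveyor's formula. First the cross-terms c_i = x_i·y_{i+1} − x_{i+1}·y_i:
  15, -30, -26, -2  ⇒  2A = -43, A = -21.5.
Then Σ (y_i + y_{i+1})·c_i = -123, so ȳ = -123 / (6·(-21.5)) = 41/43.

41/43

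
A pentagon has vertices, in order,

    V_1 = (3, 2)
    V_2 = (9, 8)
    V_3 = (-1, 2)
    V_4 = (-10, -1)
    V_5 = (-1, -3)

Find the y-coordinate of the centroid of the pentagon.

218/267

Apply Gauss's area formula. First the cross-terms c_i = x_i·y_{i+1} − x_{i+1}·y_i:
  6, 26, 21, 29, 7  ⇒  2A = 89, A = 44.5.
Then Σ (y_i + y_{i+1})·c_i = 218, so ȳ = 218 / (6·44.5) = 218/267.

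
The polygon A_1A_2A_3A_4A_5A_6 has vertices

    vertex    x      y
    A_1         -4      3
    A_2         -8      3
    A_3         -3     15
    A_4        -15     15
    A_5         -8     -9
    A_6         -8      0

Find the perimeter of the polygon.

68

|A_1A_2| = √((-4)² + (0)²) = √16 = 4
|A_2A_3| = √((5)² + (12)²) = √169 = 13
|A_3A_4| = √((-12)² + (0)²) = √144 = 12
|A_4A_5| = √((7)² + (-24)²) = √625 = 25
|A_5A_6| = √((0)² + (9)²) = √81 = 9
|A_6A_1| = √((4)² + (3)²) = √25 = 5
Perimeter = 4 + 13 + 12 + 25 + 9 + 5 = 68.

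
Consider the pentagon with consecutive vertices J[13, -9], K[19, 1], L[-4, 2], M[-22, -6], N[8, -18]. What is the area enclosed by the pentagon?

450

Apply Gauss's area formula: 2A = Σ (x_i·y_{i+1} − x_{i+1}·y_i), indices taken mod 5.
Σ = (184) + (42) + (68) + (444) + (162) = 900
Area = |Σ|/2 = 450.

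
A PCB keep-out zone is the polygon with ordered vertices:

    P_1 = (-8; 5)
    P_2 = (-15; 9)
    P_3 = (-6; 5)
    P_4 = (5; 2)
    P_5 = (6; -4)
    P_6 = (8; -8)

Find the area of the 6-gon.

Σ = (3) + (-21) + (-37) + (-32) + (-16) + (-24) = -127
Area = |Σ|/2 = 63.5.

63.5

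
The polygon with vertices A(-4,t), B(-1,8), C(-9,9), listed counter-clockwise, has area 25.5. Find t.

2

Write out the shoelace sum; only the two edges meeting at A involve t:
2·Area = [((-9)·t − (-4)·9) + ((-4)·8 − (-1)·t)] + 63
       = -8·t + 67 = 51
⇒ t = 2.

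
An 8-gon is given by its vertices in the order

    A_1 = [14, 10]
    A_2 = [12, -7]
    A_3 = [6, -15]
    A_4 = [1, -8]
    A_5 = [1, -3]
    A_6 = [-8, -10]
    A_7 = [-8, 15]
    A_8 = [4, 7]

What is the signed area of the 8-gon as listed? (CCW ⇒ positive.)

A_1→A_2: (14)(-7) − (12)(10) = -218
A_2→A_3: (12)(-15) − (6)(-7) = -138
A_3→A_4: (6)(-8) − (1)(-15) = -33
A_4→A_5: (1)(-3) − (1)(-8) = 5
A_5→A_6: (1)(-10) − (-8)(-3) = -34
A_6→A_7: (-8)(15) − (-8)(-10) = -200
A_7→A_8: (-8)(7) − (4)(15) = -116
A_8→A_1: (4)(10) − (14)(7) = -58
Σ = -792
Signed area = Σ/2 = -396 (negative ⇒ clockwise traversal).

-396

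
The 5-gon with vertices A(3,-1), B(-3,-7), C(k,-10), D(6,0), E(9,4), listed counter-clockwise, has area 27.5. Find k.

-2

Write out the shoelace sum; only the two edges meeting at C involve k:
2·Area = [((-3)·(-10) − k·(-7)) + (k·0 − 6·(-10))] + -21
       = 7·k + 69 = 55
⇒ k = -2.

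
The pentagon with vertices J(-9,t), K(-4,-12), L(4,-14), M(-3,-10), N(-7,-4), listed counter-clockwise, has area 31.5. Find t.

-9

Write out the shoelace sum; only the two edges meeting at J involve t:
2·Area = [((-7)·t − (-9)·(-4)) + ((-9)·(-12) − (-4)·t)] + -36
       = -3·t + 36 = 63
⇒ t = -9.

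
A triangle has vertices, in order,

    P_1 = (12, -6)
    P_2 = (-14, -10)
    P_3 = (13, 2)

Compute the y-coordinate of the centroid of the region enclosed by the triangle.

Apply the surveyor's formula. First the cross-terms c_i = x_i·y_{i+1} − x_{i+1}·y_i:
  -204, 102, -102  ⇒  2A = -204, A = -102.
Then Σ (y_i + y_{i+1})·c_i = 2856, so ȳ = 2856 / (6·(-102)) = -14/3.

-14/3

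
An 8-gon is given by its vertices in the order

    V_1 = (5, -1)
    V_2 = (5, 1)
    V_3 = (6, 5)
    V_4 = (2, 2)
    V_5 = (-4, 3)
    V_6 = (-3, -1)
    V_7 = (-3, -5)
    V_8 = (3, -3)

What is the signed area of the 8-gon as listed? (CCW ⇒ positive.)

53

Σ = (10) + (19) + (2) + (14) + (13) + (12) + (24) + (12) = 106
Signed area = Σ/2 = 53 (positive ⇒ counter-clockwise traversal).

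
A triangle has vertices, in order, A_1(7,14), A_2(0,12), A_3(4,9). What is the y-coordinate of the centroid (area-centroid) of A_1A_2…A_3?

Apply the shoelace formula. First the cross-terms c_i = x_i·y_{i+1} − x_{i+1}·y_i:
  84, -48, -7  ⇒  2A = 29, A = 14.5.
Then Σ (y_i + y_{i+1})·c_i = 1015, so ȳ = 1015 / (6·14.5) = 35/3.

35/3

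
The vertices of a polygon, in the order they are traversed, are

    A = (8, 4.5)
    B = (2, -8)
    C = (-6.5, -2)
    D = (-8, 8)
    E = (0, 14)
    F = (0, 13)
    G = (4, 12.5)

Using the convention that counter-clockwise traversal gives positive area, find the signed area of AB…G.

Apply the surveyor's formula: 2A = Σ (x_i·y_{i+1} − x_{i+1}·y_i), indices taken mod 7.
A→B: (8)(-8) − (2)(4.5) = -73
B→C: (2)(-2) − (-6.5)(-8) = -56
C→D: (-6.5)(8) − (-8)(-2) = -68
D→E: (-8)(14) − (0)(8) = -112
E→F: (0)(13) − (0)(14) = 0
F→G: (0)(12.5) − (4)(13) = -52
G→A: (4)(4.5) − (8)(12.5) = -82
Σ = -443
Signed area = Σ/2 = -221.5 (negative ⇒ clockwise traversal).

-221.5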